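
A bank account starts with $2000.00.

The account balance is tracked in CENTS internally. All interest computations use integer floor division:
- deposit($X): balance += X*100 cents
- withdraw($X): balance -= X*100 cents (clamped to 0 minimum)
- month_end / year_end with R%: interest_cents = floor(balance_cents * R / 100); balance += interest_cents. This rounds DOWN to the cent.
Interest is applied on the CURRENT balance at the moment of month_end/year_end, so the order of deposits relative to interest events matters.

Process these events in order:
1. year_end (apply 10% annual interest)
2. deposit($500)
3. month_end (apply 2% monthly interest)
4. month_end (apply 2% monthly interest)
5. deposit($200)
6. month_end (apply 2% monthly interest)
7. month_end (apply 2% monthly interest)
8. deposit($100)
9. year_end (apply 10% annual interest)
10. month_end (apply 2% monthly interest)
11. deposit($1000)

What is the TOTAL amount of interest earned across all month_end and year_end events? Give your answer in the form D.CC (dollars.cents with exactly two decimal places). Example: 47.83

Answer: 824.77

Derivation:
After 1 (year_end (apply 10% annual interest)): balance=$2200.00 total_interest=$200.00
After 2 (deposit($500)): balance=$2700.00 total_interest=$200.00
After 3 (month_end (apply 2% monthly interest)): balance=$2754.00 total_interest=$254.00
After 4 (month_end (apply 2% monthly interest)): balance=$2809.08 total_interest=$309.08
After 5 (deposit($200)): balance=$3009.08 total_interest=$309.08
After 6 (month_end (apply 2% monthly interest)): balance=$3069.26 total_interest=$369.26
After 7 (month_end (apply 2% monthly interest)): balance=$3130.64 total_interest=$430.64
After 8 (deposit($100)): balance=$3230.64 total_interest=$430.64
After 9 (year_end (apply 10% annual interest)): balance=$3553.70 total_interest=$753.70
After 10 (month_end (apply 2% monthly interest)): balance=$3624.77 total_interest=$824.77
After 11 (deposit($1000)): balance=$4624.77 total_interest=$824.77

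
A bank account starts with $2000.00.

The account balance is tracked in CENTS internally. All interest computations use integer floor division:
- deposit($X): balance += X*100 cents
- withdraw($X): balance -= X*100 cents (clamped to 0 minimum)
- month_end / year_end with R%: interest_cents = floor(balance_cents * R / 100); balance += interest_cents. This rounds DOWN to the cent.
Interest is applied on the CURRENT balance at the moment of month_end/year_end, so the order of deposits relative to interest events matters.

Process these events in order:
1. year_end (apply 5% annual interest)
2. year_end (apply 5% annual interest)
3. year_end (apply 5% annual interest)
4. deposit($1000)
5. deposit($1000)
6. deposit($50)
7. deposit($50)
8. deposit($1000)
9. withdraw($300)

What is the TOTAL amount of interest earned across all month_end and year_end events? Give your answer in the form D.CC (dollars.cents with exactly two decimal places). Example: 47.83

After 1 (year_end (apply 5% annual interest)): balance=$2100.00 total_interest=$100.00
After 2 (year_end (apply 5% annual interest)): balance=$2205.00 total_interest=$205.00
After 3 (year_end (apply 5% annual interest)): balance=$2315.25 total_interest=$315.25
After 4 (deposit($1000)): balance=$3315.25 total_interest=$315.25
After 5 (deposit($1000)): balance=$4315.25 total_interest=$315.25
After 6 (deposit($50)): balance=$4365.25 total_interest=$315.25
After 7 (deposit($50)): balance=$4415.25 total_interest=$315.25
After 8 (deposit($1000)): balance=$5415.25 total_interest=$315.25
After 9 (withdraw($300)): balance=$5115.25 total_interest=$315.25

Answer: 315.25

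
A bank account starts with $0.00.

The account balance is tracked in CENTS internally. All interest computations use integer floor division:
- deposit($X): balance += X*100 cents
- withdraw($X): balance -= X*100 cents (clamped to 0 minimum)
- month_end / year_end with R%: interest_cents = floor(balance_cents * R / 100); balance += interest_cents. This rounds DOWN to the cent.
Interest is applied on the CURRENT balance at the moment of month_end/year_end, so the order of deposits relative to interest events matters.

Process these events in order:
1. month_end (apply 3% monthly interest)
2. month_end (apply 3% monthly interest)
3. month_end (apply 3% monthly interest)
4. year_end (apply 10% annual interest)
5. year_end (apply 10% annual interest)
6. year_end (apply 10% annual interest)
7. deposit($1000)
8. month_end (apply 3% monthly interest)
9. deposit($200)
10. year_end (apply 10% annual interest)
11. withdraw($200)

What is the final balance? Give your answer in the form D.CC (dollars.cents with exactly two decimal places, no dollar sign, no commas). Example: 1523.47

After 1 (month_end (apply 3% monthly interest)): balance=$0.00 total_interest=$0.00
After 2 (month_end (apply 3% monthly interest)): balance=$0.00 total_interest=$0.00
After 3 (month_end (apply 3% monthly interest)): balance=$0.00 total_interest=$0.00
After 4 (year_end (apply 10% annual interest)): balance=$0.00 total_interest=$0.00
After 5 (year_end (apply 10% annual interest)): balance=$0.00 total_interest=$0.00
After 6 (year_end (apply 10% annual interest)): balance=$0.00 total_interest=$0.00
After 7 (deposit($1000)): balance=$1000.00 total_interest=$0.00
After 8 (month_end (apply 3% monthly interest)): balance=$1030.00 total_interest=$30.00
After 9 (deposit($200)): balance=$1230.00 total_interest=$30.00
After 10 (year_end (apply 10% annual interest)): balance=$1353.00 total_interest=$153.00
After 11 (withdraw($200)): balance=$1153.00 total_interest=$153.00

Answer: 1153.00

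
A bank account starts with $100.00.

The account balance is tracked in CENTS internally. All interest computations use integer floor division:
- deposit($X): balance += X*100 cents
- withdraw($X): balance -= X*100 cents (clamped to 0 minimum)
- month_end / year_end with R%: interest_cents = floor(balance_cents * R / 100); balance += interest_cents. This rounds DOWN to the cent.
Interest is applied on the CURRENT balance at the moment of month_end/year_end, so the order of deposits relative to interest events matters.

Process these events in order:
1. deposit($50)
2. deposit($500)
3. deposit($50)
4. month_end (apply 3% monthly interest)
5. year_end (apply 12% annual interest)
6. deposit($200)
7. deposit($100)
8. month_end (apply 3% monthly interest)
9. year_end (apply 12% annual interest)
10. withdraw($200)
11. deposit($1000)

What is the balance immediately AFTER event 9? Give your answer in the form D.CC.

After 1 (deposit($50)): balance=$150.00 total_interest=$0.00
After 2 (deposit($500)): balance=$650.00 total_interest=$0.00
After 3 (deposit($50)): balance=$700.00 total_interest=$0.00
After 4 (month_end (apply 3% monthly interest)): balance=$721.00 total_interest=$21.00
After 5 (year_end (apply 12% annual interest)): balance=$807.52 total_interest=$107.52
After 6 (deposit($200)): balance=$1007.52 total_interest=$107.52
After 7 (deposit($100)): balance=$1107.52 total_interest=$107.52
After 8 (month_end (apply 3% monthly interest)): balance=$1140.74 total_interest=$140.74
After 9 (year_end (apply 12% annual interest)): balance=$1277.62 total_interest=$277.62

Answer: 1277.62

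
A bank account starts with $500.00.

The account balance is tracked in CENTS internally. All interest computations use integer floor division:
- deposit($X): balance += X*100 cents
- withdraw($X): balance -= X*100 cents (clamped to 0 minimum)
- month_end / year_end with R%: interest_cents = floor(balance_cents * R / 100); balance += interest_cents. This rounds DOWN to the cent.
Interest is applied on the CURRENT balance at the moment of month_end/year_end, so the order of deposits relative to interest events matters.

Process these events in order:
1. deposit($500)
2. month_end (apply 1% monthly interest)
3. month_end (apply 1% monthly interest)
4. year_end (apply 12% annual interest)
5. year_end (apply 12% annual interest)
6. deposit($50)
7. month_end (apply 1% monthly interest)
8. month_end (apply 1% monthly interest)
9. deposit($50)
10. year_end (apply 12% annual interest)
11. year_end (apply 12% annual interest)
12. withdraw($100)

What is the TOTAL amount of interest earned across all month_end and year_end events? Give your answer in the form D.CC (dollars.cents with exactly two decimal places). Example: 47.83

After 1 (deposit($500)): balance=$1000.00 total_interest=$0.00
After 2 (month_end (apply 1% monthly interest)): balance=$1010.00 total_interest=$10.00
After 3 (month_end (apply 1% monthly interest)): balance=$1020.10 total_interest=$20.10
After 4 (year_end (apply 12% annual interest)): balance=$1142.51 total_interest=$142.51
After 5 (year_end (apply 12% annual interest)): balance=$1279.61 total_interest=$279.61
After 6 (deposit($50)): balance=$1329.61 total_interest=$279.61
After 7 (month_end (apply 1% monthly interest)): balance=$1342.90 total_interest=$292.90
After 8 (month_end (apply 1% monthly interest)): balance=$1356.32 total_interest=$306.32
After 9 (deposit($50)): balance=$1406.32 total_interest=$306.32
After 10 (year_end (apply 12% annual interest)): balance=$1575.07 total_interest=$475.07
After 11 (year_end (apply 12% annual interest)): balance=$1764.07 total_interest=$664.07
After 12 (withdraw($100)): balance=$1664.07 total_interest=$664.07

Answer: 664.07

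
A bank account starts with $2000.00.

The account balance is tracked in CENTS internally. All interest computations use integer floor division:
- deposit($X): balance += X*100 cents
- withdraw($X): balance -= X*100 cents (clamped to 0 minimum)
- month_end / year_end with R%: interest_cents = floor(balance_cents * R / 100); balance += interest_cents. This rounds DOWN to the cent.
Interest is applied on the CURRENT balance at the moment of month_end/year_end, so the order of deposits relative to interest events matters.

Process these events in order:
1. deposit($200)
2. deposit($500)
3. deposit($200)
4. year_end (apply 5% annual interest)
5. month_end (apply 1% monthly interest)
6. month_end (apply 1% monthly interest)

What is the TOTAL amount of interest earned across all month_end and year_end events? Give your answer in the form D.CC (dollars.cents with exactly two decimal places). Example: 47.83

Answer: 206.20

Derivation:
After 1 (deposit($200)): balance=$2200.00 total_interest=$0.00
After 2 (deposit($500)): balance=$2700.00 total_interest=$0.00
After 3 (deposit($200)): balance=$2900.00 total_interest=$0.00
After 4 (year_end (apply 5% annual interest)): balance=$3045.00 total_interest=$145.00
After 5 (month_end (apply 1% monthly interest)): balance=$3075.45 total_interest=$175.45
After 6 (month_end (apply 1% monthly interest)): balance=$3106.20 total_interest=$206.20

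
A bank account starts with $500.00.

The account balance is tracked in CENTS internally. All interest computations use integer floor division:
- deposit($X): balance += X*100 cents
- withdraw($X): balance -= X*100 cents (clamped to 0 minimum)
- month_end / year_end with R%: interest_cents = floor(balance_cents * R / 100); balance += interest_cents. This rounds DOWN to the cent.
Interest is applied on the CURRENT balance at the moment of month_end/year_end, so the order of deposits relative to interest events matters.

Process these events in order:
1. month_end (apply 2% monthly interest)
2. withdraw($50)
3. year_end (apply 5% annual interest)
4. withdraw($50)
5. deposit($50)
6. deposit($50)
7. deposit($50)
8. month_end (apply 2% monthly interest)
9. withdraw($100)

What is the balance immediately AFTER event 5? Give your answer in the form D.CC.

After 1 (month_end (apply 2% monthly interest)): balance=$510.00 total_interest=$10.00
After 2 (withdraw($50)): balance=$460.00 total_interest=$10.00
After 3 (year_end (apply 5% annual interest)): balance=$483.00 total_interest=$33.00
After 4 (withdraw($50)): balance=$433.00 total_interest=$33.00
After 5 (deposit($50)): balance=$483.00 total_interest=$33.00

Answer: 483.00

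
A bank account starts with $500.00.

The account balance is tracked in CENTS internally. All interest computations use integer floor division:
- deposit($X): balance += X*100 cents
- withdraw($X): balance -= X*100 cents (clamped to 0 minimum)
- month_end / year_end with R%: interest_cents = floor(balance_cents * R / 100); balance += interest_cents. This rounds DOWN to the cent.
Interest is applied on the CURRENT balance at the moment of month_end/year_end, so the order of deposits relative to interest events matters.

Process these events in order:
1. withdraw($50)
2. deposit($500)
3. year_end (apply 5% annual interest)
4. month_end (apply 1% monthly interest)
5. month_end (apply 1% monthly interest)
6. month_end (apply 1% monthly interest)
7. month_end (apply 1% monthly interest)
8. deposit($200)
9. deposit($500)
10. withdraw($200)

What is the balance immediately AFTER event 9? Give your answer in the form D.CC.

Answer: 1737.98

Derivation:
After 1 (withdraw($50)): balance=$450.00 total_interest=$0.00
After 2 (deposit($500)): balance=$950.00 total_interest=$0.00
After 3 (year_end (apply 5% annual interest)): balance=$997.50 total_interest=$47.50
After 4 (month_end (apply 1% monthly interest)): balance=$1007.47 total_interest=$57.47
After 5 (month_end (apply 1% monthly interest)): balance=$1017.54 total_interest=$67.54
After 6 (month_end (apply 1% monthly interest)): balance=$1027.71 total_interest=$77.71
After 7 (month_end (apply 1% monthly interest)): balance=$1037.98 total_interest=$87.98
After 8 (deposit($200)): balance=$1237.98 total_interest=$87.98
After 9 (deposit($500)): balance=$1737.98 total_interest=$87.98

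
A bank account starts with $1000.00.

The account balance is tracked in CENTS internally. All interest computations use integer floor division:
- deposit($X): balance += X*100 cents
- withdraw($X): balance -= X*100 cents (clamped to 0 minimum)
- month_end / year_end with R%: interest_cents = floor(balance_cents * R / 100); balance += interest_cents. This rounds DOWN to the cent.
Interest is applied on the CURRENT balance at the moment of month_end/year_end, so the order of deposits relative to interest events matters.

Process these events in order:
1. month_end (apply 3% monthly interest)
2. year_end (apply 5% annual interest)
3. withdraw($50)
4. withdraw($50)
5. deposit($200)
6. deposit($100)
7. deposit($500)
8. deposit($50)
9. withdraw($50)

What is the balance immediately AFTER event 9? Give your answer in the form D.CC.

After 1 (month_end (apply 3% monthly interest)): balance=$1030.00 total_interest=$30.00
After 2 (year_end (apply 5% annual interest)): balance=$1081.50 total_interest=$81.50
After 3 (withdraw($50)): balance=$1031.50 total_interest=$81.50
After 4 (withdraw($50)): balance=$981.50 total_interest=$81.50
After 5 (deposit($200)): balance=$1181.50 total_interest=$81.50
After 6 (deposit($100)): balance=$1281.50 total_interest=$81.50
After 7 (deposit($500)): balance=$1781.50 total_interest=$81.50
After 8 (deposit($50)): balance=$1831.50 total_interest=$81.50
After 9 (withdraw($50)): balance=$1781.50 total_interest=$81.50

Answer: 1781.50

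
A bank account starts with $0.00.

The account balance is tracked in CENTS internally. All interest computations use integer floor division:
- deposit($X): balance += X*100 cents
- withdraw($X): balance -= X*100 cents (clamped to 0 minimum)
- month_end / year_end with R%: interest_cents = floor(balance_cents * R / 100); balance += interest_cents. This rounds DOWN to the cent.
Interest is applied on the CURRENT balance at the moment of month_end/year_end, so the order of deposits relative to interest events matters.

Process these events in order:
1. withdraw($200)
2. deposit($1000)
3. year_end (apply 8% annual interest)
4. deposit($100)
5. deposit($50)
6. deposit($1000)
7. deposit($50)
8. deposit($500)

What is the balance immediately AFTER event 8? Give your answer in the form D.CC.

After 1 (withdraw($200)): balance=$0.00 total_interest=$0.00
After 2 (deposit($1000)): balance=$1000.00 total_interest=$0.00
After 3 (year_end (apply 8% annual interest)): balance=$1080.00 total_interest=$80.00
After 4 (deposit($100)): balance=$1180.00 total_interest=$80.00
After 5 (deposit($50)): balance=$1230.00 total_interest=$80.00
After 6 (deposit($1000)): balance=$2230.00 total_interest=$80.00
After 7 (deposit($50)): balance=$2280.00 total_interest=$80.00
After 8 (deposit($500)): balance=$2780.00 total_interest=$80.00

Answer: 2780.00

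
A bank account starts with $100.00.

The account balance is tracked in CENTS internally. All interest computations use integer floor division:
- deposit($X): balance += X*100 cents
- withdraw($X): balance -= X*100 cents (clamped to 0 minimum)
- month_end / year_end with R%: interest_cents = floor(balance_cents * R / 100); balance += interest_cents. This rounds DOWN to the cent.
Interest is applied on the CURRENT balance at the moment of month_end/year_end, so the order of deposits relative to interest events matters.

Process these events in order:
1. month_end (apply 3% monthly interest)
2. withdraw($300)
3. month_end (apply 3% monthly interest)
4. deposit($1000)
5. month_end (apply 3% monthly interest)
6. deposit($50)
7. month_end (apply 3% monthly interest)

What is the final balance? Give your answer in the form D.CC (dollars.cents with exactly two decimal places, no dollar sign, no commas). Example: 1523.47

After 1 (month_end (apply 3% monthly interest)): balance=$103.00 total_interest=$3.00
After 2 (withdraw($300)): balance=$0.00 total_interest=$3.00
After 3 (month_end (apply 3% monthly interest)): balance=$0.00 total_interest=$3.00
After 4 (deposit($1000)): balance=$1000.00 total_interest=$3.00
After 5 (month_end (apply 3% monthly interest)): balance=$1030.00 total_interest=$33.00
After 6 (deposit($50)): balance=$1080.00 total_interest=$33.00
After 7 (month_end (apply 3% monthly interest)): balance=$1112.40 total_interest=$65.40

Answer: 1112.40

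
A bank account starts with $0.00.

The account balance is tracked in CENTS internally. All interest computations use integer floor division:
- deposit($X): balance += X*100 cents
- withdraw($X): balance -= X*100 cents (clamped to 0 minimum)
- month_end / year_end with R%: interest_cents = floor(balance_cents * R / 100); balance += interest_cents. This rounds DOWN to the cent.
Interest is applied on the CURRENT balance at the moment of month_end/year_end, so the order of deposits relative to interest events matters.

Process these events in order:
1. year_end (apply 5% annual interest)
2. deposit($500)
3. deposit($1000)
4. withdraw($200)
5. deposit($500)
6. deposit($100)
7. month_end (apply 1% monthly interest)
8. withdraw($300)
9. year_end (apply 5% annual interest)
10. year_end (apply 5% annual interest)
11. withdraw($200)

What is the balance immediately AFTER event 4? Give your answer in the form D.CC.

Answer: 1300.00

Derivation:
After 1 (year_end (apply 5% annual interest)): balance=$0.00 total_interest=$0.00
After 2 (deposit($500)): balance=$500.00 total_interest=$0.00
After 3 (deposit($1000)): balance=$1500.00 total_interest=$0.00
After 4 (withdraw($200)): balance=$1300.00 total_interest=$0.00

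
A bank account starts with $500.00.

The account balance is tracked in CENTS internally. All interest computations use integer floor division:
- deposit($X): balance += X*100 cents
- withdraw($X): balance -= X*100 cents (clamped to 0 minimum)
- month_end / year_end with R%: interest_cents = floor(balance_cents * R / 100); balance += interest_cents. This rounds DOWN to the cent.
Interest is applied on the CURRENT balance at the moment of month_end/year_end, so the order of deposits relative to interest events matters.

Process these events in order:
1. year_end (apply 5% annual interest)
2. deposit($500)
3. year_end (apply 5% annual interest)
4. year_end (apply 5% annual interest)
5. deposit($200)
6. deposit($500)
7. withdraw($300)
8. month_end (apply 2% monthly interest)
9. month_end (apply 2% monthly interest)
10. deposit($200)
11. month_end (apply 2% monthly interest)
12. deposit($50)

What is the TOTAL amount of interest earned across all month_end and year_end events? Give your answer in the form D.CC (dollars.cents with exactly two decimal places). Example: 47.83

Answer: 227.70

Derivation:
After 1 (year_end (apply 5% annual interest)): balance=$525.00 total_interest=$25.00
After 2 (deposit($500)): balance=$1025.00 total_interest=$25.00
After 3 (year_end (apply 5% annual interest)): balance=$1076.25 total_interest=$76.25
After 4 (year_end (apply 5% annual interest)): balance=$1130.06 total_interest=$130.06
After 5 (deposit($200)): balance=$1330.06 total_interest=$130.06
After 6 (deposit($500)): balance=$1830.06 total_interest=$130.06
After 7 (withdraw($300)): balance=$1530.06 total_interest=$130.06
After 8 (month_end (apply 2% monthly interest)): balance=$1560.66 total_interest=$160.66
After 9 (month_end (apply 2% monthly interest)): balance=$1591.87 total_interest=$191.87
After 10 (deposit($200)): balance=$1791.87 total_interest=$191.87
After 11 (month_end (apply 2% monthly interest)): balance=$1827.70 total_interest=$227.70
After 12 (deposit($50)): balance=$1877.70 total_interest=$227.70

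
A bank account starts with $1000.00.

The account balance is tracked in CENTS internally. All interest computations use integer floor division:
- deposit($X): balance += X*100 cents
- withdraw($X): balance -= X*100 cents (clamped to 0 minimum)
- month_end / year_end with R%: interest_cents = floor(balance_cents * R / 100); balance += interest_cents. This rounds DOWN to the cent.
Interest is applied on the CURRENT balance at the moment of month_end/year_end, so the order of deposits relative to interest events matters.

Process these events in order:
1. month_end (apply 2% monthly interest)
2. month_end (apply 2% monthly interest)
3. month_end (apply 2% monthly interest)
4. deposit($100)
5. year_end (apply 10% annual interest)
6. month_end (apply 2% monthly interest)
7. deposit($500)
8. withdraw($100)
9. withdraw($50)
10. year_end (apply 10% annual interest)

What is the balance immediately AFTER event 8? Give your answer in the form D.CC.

After 1 (month_end (apply 2% monthly interest)): balance=$1020.00 total_interest=$20.00
After 2 (month_end (apply 2% monthly interest)): balance=$1040.40 total_interest=$40.40
After 3 (month_end (apply 2% monthly interest)): balance=$1061.20 total_interest=$61.20
After 4 (deposit($100)): balance=$1161.20 total_interest=$61.20
After 5 (year_end (apply 10% annual interest)): balance=$1277.32 total_interest=$177.32
After 6 (month_end (apply 2% monthly interest)): balance=$1302.86 total_interest=$202.86
After 7 (deposit($500)): balance=$1802.86 total_interest=$202.86
After 8 (withdraw($100)): balance=$1702.86 total_interest=$202.86

Answer: 1702.86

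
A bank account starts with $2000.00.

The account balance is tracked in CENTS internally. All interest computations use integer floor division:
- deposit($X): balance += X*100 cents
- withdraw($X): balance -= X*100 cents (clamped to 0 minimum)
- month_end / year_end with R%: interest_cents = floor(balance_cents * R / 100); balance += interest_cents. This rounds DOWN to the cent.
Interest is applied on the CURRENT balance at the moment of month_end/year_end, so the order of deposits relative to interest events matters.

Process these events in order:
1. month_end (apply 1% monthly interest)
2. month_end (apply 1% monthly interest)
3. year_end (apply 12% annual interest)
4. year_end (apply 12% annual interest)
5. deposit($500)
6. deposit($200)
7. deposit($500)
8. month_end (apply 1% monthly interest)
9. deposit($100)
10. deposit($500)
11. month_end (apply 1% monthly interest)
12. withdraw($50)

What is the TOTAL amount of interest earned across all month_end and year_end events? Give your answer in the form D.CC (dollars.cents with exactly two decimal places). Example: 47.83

Answer: 640.77

Derivation:
After 1 (month_end (apply 1% monthly interest)): balance=$2020.00 total_interest=$20.00
After 2 (month_end (apply 1% monthly interest)): balance=$2040.20 total_interest=$40.20
After 3 (year_end (apply 12% annual interest)): balance=$2285.02 total_interest=$285.02
After 4 (year_end (apply 12% annual interest)): balance=$2559.22 total_interest=$559.22
After 5 (deposit($500)): balance=$3059.22 total_interest=$559.22
After 6 (deposit($200)): balance=$3259.22 total_interest=$559.22
After 7 (deposit($500)): balance=$3759.22 total_interest=$559.22
After 8 (month_end (apply 1% monthly interest)): balance=$3796.81 total_interest=$596.81
After 9 (deposit($100)): balance=$3896.81 total_interest=$596.81
After 10 (deposit($500)): balance=$4396.81 total_interest=$596.81
After 11 (month_end (apply 1% monthly interest)): balance=$4440.77 total_interest=$640.77
After 12 (withdraw($50)): balance=$4390.77 total_interest=$640.77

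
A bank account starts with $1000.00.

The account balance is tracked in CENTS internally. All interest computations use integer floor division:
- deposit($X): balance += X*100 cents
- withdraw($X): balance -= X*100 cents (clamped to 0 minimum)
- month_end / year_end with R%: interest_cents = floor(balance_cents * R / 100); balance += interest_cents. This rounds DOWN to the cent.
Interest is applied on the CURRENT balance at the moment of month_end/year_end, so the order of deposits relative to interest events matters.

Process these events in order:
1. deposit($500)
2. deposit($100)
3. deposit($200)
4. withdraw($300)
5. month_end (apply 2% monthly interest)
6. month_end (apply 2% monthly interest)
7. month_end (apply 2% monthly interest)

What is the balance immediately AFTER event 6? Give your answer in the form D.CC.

Answer: 1560.60

Derivation:
After 1 (deposit($500)): balance=$1500.00 total_interest=$0.00
After 2 (deposit($100)): balance=$1600.00 total_interest=$0.00
After 3 (deposit($200)): balance=$1800.00 total_interest=$0.00
After 4 (withdraw($300)): balance=$1500.00 total_interest=$0.00
After 5 (month_end (apply 2% monthly interest)): balance=$1530.00 total_interest=$30.00
After 6 (month_end (apply 2% monthly interest)): balance=$1560.60 total_interest=$60.60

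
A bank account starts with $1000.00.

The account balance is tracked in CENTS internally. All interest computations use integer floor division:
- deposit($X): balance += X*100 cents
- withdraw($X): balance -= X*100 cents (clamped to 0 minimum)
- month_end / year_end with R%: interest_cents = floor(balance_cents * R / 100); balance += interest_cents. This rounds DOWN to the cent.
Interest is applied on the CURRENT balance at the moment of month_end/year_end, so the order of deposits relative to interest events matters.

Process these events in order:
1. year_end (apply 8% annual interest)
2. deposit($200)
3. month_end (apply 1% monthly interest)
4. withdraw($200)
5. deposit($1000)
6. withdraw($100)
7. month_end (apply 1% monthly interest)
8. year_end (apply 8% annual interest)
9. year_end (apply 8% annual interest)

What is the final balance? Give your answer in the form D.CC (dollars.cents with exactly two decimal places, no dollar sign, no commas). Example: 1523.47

After 1 (year_end (apply 8% annual interest)): balance=$1080.00 total_interest=$80.00
After 2 (deposit($200)): balance=$1280.00 total_interest=$80.00
After 3 (month_end (apply 1% monthly interest)): balance=$1292.80 total_interest=$92.80
After 4 (withdraw($200)): balance=$1092.80 total_interest=$92.80
After 5 (deposit($1000)): balance=$2092.80 total_interest=$92.80
After 6 (withdraw($100)): balance=$1992.80 total_interest=$92.80
After 7 (month_end (apply 1% monthly interest)): balance=$2012.72 total_interest=$112.72
After 8 (year_end (apply 8% annual interest)): balance=$2173.73 total_interest=$273.73
After 9 (year_end (apply 8% annual interest)): balance=$2347.62 total_interest=$447.62

Answer: 2347.62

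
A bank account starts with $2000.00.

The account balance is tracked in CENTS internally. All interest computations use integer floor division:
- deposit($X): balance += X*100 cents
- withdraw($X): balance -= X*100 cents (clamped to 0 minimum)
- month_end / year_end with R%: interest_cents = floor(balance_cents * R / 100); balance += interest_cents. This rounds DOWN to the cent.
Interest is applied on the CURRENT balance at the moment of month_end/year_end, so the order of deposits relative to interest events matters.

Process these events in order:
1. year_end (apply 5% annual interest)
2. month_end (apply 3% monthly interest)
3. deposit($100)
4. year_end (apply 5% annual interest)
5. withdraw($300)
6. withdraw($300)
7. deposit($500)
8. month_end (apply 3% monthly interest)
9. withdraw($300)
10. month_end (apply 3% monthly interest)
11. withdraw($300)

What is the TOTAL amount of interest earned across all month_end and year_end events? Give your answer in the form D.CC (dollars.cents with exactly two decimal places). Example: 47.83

After 1 (year_end (apply 5% annual interest)): balance=$2100.00 total_interest=$100.00
After 2 (month_end (apply 3% monthly interest)): balance=$2163.00 total_interest=$163.00
After 3 (deposit($100)): balance=$2263.00 total_interest=$163.00
After 4 (year_end (apply 5% annual interest)): balance=$2376.15 total_interest=$276.15
After 5 (withdraw($300)): balance=$2076.15 total_interest=$276.15
After 6 (withdraw($300)): balance=$1776.15 total_interest=$276.15
After 7 (deposit($500)): balance=$2276.15 total_interest=$276.15
After 8 (month_end (apply 3% monthly interest)): balance=$2344.43 total_interest=$344.43
After 9 (withdraw($300)): balance=$2044.43 total_interest=$344.43
After 10 (month_end (apply 3% monthly interest)): balance=$2105.76 total_interest=$405.76
After 11 (withdraw($300)): balance=$1805.76 total_interest=$405.76

Answer: 405.76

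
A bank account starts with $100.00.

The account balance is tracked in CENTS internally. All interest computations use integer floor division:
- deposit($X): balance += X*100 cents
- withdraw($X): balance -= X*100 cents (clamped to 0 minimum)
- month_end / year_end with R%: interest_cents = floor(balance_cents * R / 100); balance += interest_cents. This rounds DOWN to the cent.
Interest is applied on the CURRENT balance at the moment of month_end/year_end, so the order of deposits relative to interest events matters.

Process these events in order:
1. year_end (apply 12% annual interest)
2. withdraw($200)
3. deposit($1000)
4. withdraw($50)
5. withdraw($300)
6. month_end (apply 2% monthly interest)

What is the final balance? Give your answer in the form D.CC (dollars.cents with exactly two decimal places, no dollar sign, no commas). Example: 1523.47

Answer: 663.00

Derivation:
After 1 (year_end (apply 12% annual interest)): balance=$112.00 total_interest=$12.00
After 2 (withdraw($200)): balance=$0.00 total_interest=$12.00
After 3 (deposit($1000)): balance=$1000.00 total_interest=$12.00
After 4 (withdraw($50)): balance=$950.00 total_interest=$12.00
After 5 (withdraw($300)): balance=$650.00 total_interest=$12.00
After 6 (month_end (apply 2% monthly interest)): balance=$663.00 total_interest=$25.00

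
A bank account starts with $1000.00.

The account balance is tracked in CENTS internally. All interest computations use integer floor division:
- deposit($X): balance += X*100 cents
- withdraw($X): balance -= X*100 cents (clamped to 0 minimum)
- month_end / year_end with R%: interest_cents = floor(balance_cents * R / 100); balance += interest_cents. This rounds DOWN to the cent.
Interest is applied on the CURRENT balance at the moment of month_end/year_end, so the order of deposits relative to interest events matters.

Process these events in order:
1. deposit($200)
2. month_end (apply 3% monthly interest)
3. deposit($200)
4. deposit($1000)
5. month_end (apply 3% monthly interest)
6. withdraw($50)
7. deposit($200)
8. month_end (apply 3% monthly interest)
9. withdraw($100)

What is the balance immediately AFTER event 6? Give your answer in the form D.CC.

After 1 (deposit($200)): balance=$1200.00 total_interest=$0.00
After 2 (month_end (apply 3% monthly interest)): balance=$1236.00 total_interest=$36.00
After 3 (deposit($200)): balance=$1436.00 total_interest=$36.00
After 4 (deposit($1000)): balance=$2436.00 total_interest=$36.00
After 5 (month_end (apply 3% monthly interest)): balance=$2509.08 total_interest=$109.08
After 6 (withdraw($50)): balance=$2459.08 total_interest=$109.08

Answer: 2459.08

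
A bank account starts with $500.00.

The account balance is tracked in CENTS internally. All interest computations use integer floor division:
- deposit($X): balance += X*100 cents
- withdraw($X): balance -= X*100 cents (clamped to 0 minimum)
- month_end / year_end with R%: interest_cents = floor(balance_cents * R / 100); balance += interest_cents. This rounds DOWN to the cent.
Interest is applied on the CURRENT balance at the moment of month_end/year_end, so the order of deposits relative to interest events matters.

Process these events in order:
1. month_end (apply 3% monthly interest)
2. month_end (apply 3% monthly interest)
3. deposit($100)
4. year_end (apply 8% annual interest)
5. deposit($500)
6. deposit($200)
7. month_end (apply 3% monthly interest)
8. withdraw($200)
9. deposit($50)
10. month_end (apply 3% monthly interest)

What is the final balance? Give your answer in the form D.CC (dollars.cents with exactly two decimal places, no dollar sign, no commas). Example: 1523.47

After 1 (month_end (apply 3% monthly interest)): balance=$515.00 total_interest=$15.00
After 2 (month_end (apply 3% monthly interest)): balance=$530.45 total_interest=$30.45
After 3 (deposit($100)): balance=$630.45 total_interest=$30.45
After 4 (year_end (apply 8% annual interest)): balance=$680.88 total_interest=$80.88
After 5 (deposit($500)): balance=$1180.88 total_interest=$80.88
After 6 (deposit($200)): balance=$1380.88 total_interest=$80.88
After 7 (month_end (apply 3% monthly interest)): balance=$1422.30 total_interest=$122.30
After 8 (withdraw($200)): balance=$1222.30 total_interest=$122.30
After 9 (deposit($50)): balance=$1272.30 total_interest=$122.30
After 10 (month_end (apply 3% monthly interest)): balance=$1310.46 total_interest=$160.46

Answer: 1310.46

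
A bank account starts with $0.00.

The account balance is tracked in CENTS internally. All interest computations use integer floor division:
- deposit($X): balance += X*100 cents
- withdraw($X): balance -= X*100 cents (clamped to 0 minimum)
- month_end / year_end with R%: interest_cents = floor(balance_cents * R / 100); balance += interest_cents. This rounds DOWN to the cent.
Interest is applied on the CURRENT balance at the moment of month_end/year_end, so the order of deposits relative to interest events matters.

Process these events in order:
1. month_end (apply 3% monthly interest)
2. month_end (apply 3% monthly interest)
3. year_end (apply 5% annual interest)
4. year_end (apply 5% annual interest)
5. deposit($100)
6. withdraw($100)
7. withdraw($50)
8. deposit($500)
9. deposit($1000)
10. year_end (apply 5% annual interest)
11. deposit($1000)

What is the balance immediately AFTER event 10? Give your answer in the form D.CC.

Answer: 1575.00

Derivation:
After 1 (month_end (apply 3% monthly interest)): balance=$0.00 total_interest=$0.00
After 2 (month_end (apply 3% monthly interest)): balance=$0.00 total_interest=$0.00
After 3 (year_end (apply 5% annual interest)): balance=$0.00 total_interest=$0.00
After 4 (year_end (apply 5% annual interest)): balance=$0.00 total_interest=$0.00
After 5 (deposit($100)): balance=$100.00 total_interest=$0.00
After 6 (withdraw($100)): balance=$0.00 total_interest=$0.00
After 7 (withdraw($50)): balance=$0.00 total_interest=$0.00
After 8 (deposit($500)): balance=$500.00 total_interest=$0.00
After 9 (deposit($1000)): balance=$1500.00 total_interest=$0.00
After 10 (year_end (apply 5% annual interest)): balance=$1575.00 total_interest=$75.00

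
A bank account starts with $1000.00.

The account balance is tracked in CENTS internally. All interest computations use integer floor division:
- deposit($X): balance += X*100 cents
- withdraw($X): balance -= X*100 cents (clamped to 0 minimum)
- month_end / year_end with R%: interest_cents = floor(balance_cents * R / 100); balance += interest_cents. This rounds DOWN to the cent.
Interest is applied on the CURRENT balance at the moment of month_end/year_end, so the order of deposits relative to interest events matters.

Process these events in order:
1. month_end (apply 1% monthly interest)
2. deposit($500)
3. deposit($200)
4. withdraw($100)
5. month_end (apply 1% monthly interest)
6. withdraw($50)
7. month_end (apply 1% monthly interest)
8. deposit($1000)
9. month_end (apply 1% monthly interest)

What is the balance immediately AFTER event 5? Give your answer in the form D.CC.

Answer: 1626.10

Derivation:
After 1 (month_end (apply 1% monthly interest)): balance=$1010.00 total_interest=$10.00
After 2 (deposit($500)): balance=$1510.00 total_interest=$10.00
After 3 (deposit($200)): balance=$1710.00 total_interest=$10.00
After 4 (withdraw($100)): balance=$1610.00 total_interest=$10.00
After 5 (month_end (apply 1% monthly interest)): balance=$1626.10 total_interest=$26.10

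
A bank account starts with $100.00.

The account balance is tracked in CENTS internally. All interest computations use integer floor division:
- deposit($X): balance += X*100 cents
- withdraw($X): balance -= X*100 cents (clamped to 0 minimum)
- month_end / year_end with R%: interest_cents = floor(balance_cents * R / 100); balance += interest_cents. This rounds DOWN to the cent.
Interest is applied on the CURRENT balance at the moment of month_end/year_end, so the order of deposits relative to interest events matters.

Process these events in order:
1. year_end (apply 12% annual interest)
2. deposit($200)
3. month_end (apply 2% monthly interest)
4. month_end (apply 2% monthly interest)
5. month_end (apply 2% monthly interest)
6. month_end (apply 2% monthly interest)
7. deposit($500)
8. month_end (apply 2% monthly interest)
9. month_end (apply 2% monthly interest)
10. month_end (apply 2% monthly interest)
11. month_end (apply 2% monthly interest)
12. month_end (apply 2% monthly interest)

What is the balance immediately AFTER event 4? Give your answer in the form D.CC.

Answer: 324.60

Derivation:
After 1 (year_end (apply 12% annual interest)): balance=$112.00 total_interest=$12.00
After 2 (deposit($200)): balance=$312.00 total_interest=$12.00
After 3 (month_end (apply 2% monthly interest)): balance=$318.24 total_interest=$18.24
After 4 (month_end (apply 2% monthly interest)): balance=$324.60 total_interest=$24.60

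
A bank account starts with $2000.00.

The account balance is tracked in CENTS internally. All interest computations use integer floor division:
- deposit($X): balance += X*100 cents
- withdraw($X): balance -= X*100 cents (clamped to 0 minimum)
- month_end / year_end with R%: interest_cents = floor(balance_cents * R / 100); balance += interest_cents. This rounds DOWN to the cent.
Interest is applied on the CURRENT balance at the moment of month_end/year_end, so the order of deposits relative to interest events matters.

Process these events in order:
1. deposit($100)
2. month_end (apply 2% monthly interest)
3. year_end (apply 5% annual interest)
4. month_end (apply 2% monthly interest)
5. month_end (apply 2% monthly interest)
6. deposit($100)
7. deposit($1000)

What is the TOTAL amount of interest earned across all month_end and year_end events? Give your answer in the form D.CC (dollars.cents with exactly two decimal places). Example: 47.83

Answer: 239.96

Derivation:
After 1 (deposit($100)): balance=$2100.00 total_interest=$0.00
After 2 (month_end (apply 2% monthly interest)): balance=$2142.00 total_interest=$42.00
After 3 (year_end (apply 5% annual interest)): balance=$2249.10 total_interest=$149.10
After 4 (month_end (apply 2% monthly interest)): balance=$2294.08 total_interest=$194.08
After 5 (month_end (apply 2% monthly interest)): balance=$2339.96 total_interest=$239.96
After 6 (deposit($100)): balance=$2439.96 total_interest=$239.96
After 7 (deposit($1000)): balance=$3439.96 total_interest=$239.96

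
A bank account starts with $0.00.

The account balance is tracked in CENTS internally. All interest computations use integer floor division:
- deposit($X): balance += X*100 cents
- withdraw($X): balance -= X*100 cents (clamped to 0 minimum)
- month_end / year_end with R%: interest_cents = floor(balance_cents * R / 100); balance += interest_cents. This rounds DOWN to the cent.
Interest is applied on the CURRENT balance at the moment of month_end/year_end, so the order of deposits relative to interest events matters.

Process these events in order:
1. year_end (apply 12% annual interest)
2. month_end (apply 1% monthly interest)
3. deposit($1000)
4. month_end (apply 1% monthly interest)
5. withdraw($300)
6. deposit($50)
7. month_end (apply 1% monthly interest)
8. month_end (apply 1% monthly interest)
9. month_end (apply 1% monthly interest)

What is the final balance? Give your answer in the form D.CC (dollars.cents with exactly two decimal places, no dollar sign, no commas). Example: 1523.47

After 1 (year_end (apply 12% annual interest)): balance=$0.00 total_interest=$0.00
After 2 (month_end (apply 1% monthly interest)): balance=$0.00 total_interest=$0.00
After 3 (deposit($1000)): balance=$1000.00 total_interest=$0.00
After 4 (month_end (apply 1% monthly interest)): balance=$1010.00 total_interest=$10.00
After 5 (withdraw($300)): balance=$710.00 total_interest=$10.00
After 6 (deposit($50)): balance=$760.00 total_interest=$10.00
After 7 (month_end (apply 1% monthly interest)): balance=$767.60 total_interest=$17.60
After 8 (month_end (apply 1% monthly interest)): balance=$775.27 total_interest=$25.27
After 9 (month_end (apply 1% monthly interest)): balance=$783.02 total_interest=$33.02

Answer: 783.02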